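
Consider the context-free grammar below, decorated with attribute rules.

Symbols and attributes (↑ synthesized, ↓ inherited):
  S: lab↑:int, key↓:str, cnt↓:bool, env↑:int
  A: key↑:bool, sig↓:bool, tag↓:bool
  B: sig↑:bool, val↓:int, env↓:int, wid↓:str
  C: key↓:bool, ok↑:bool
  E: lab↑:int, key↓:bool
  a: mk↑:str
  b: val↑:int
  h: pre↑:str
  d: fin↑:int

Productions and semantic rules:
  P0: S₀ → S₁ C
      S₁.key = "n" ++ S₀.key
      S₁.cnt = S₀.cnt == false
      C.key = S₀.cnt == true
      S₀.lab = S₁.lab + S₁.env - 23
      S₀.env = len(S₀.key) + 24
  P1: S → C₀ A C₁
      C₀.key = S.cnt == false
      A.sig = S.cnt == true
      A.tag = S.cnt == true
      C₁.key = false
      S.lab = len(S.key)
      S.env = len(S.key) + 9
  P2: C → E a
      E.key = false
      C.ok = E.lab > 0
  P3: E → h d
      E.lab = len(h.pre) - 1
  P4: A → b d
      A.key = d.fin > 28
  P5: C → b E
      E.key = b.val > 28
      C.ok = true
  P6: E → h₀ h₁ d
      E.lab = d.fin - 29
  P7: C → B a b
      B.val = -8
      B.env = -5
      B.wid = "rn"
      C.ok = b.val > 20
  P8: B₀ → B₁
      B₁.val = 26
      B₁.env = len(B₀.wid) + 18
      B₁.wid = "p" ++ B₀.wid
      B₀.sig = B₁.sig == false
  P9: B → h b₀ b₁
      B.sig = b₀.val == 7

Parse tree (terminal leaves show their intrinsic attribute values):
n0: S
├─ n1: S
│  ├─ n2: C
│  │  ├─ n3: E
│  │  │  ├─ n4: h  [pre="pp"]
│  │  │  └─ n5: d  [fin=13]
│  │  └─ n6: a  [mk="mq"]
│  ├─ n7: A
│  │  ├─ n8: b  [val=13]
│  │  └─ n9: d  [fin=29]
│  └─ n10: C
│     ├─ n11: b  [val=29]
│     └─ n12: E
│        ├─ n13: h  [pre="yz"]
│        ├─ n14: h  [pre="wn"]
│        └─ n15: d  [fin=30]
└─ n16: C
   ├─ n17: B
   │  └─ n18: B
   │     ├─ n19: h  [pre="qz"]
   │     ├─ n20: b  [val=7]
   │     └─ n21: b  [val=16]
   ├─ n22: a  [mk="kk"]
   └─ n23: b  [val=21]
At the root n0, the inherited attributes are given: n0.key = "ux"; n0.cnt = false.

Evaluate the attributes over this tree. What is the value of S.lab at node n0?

-8

1. n0.key = "ux"  [given at root]
2. n0.cnt = false  [given at root]
3. n1.key = "nux"  ["n" ++ S₀.key]
4. n1.cnt = true  [S₀.cnt == false]
5. n2.key = false  [S.cnt == false]
6. n3.key = false  [false]
7. n4.pre = "pp"  [terminal]
8. n5.fin = 13  [terminal]
9. n3.lab = 1  [len(h.pre) - 1]
10. n6.mk = "mq"  [terminal]
11. n2.ok = true  [E.lab > 0]
12. n7.sig = true  [S.cnt == true]
13. n7.tag = true  [S.cnt == true]
14. n8.val = 13  [terminal]
15. n9.fin = 29  [terminal]
16. n7.key = true  [d.fin > 28]
17. n10.key = false  [false]
18. n11.val = 29  [terminal]
19. n12.key = true  [b.val > 28]
20. n13.pre = "yz"  [terminal]
21. n14.pre = "wn"  [terminal]
22. n15.fin = 30  [terminal]
23. n12.lab = 1  [d.fin - 29]
24. n10.ok = true  [true]
25. n1.lab = 3  [len(S.key)]
26. n1.env = 12  [len(S.key) + 9]
27. n16.key = false  [S₀.cnt == true]
28. n17.val = -8  [-8]
29. n17.env = -5  [-5]
30. n17.wid = "rn"  ["rn"]
31. n18.val = 26  [26]
32. n18.env = 20  [len(B₀.wid) + 18]
33. n18.wid = "prn"  ["p" ++ B₀.wid]
34. n19.pre = "qz"  [terminal]
35. n20.val = 7  [terminal]
36. n21.val = 16  [terminal]
37. n18.sig = true  [b₀.val == 7]
38. n17.sig = false  [B₁.sig == false]
39. n22.mk = "kk"  [terminal]
40. n23.val = 21  [terminal]
41. n16.ok = true  [b.val > 20]
42. n0.lab = -8  [S₁.lab + S₁.env - 23]
43. n0.env = 26  [len(S₀.key) + 24]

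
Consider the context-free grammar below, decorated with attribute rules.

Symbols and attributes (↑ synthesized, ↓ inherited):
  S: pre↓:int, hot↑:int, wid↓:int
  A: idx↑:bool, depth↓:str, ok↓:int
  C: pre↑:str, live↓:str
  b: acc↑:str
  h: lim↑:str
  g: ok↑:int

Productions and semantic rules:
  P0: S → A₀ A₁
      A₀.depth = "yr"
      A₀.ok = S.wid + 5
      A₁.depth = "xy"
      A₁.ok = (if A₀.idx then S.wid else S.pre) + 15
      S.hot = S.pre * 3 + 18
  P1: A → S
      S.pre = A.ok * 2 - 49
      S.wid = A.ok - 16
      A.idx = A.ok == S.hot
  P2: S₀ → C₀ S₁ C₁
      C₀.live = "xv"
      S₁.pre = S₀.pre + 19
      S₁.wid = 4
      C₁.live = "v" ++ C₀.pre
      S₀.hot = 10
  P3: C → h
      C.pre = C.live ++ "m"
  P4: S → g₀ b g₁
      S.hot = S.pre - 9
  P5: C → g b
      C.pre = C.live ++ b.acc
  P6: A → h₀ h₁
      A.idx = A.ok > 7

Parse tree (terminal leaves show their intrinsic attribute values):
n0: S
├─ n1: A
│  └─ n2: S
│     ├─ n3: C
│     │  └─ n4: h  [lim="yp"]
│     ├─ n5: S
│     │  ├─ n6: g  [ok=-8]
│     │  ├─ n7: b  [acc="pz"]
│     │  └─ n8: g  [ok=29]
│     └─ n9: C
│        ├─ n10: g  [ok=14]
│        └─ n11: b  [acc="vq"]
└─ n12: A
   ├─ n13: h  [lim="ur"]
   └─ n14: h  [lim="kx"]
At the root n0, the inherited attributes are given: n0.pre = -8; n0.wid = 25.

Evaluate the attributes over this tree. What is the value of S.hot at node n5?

21

1. n0.pre = -8  [given at root]
2. n0.wid = 25  [given at root]
3. n1.depth = "yr"  ["yr"]
4. n1.ok = 30  [S.wid + 5]
5. n2.pre = 11  [A.ok * 2 - 49]
6. n2.wid = 14  [A.ok - 16]
7. n3.live = "xv"  ["xv"]
8. n4.lim = "yp"  [terminal]
9. n3.pre = "xvm"  [C.live ++ "m"]
10. n5.pre = 30  [S₀.pre + 19]
11. n5.wid = 4  [4]
12. n6.ok = -8  [terminal]
13. n7.acc = "pz"  [terminal]
14. n8.ok = 29  [terminal]
15. n5.hot = 21  [S.pre - 9]
16. n9.live = "vxvm"  ["v" ++ C₀.pre]
17. n10.ok = 14  [terminal]
18. n11.acc = "vq"  [terminal]
19. n9.pre = "vxvmvq"  [C.live ++ b.acc]
20. n2.hot = 10  [10]
21. n1.idx = false  [A.ok == S.hot]
22. n12.depth = "xy"  ["xy"]
23. n12.ok = 7  [(if A₀.idx then S.wid else S.pre) + 15]
24. n13.lim = "ur"  [terminal]
25. n14.lim = "kx"  [terminal]
26. n12.idx = false  [A.ok > 7]
27. n0.hot = -6  [S.pre * 3 + 18]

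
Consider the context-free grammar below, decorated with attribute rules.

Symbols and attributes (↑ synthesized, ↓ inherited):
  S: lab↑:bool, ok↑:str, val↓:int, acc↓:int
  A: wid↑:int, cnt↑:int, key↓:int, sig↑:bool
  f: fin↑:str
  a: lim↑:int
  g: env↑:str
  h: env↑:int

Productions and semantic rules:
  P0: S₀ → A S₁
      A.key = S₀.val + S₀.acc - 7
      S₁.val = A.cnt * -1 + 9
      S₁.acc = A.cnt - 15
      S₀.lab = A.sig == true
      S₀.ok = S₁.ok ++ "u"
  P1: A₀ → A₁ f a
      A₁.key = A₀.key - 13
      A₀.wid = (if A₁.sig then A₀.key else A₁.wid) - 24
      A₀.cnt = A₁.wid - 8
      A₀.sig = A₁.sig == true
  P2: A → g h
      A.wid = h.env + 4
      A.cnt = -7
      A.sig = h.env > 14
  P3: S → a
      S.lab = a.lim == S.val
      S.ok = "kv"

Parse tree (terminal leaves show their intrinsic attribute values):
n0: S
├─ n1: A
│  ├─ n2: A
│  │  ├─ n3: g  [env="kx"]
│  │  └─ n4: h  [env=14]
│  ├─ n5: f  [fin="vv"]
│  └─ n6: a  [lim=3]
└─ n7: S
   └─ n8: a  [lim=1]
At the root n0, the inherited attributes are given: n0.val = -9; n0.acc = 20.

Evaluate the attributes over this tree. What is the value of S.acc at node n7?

-5

1. n0.val = -9  [given at root]
2. n0.acc = 20  [given at root]
3. n1.key = 4  [S₀.val + S₀.acc - 7]
4. n2.key = -9  [A₀.key - 13]
5. n3.env = "kx"  [terminal]
6. n4.env = 14  [terminal]
7. n2.wid = 18  [h.env + 4]
8. n2.cnt = -7  [-7]
9. n2.sig = false  [h.env > 14]
10. n5.fin = "vv"  [terminal]
11. n6.lim = 3  [terminal]
12. n1.wid = -6  [(if A₁.sig then A₀.key else A₁.wid) - 24]
13. n1.cnt = 10  [A₁.wid - 8]
14. n1.sig = false  [A₁.sig == true]
15. n7.val = -1  [A.cnt * -1 + 9]
16. n7.acc = -5  [A.cnt - 15]
17. n8.lim = 1  [terminal]
18. n7.lab = false  [a.lim == S.val]
19. n7.ok = "kv"  ["kv"]
20. n0.lab = false  [A.sig == true]
21. n0.ok = "kvu"  [S₁.ok ++ "u"]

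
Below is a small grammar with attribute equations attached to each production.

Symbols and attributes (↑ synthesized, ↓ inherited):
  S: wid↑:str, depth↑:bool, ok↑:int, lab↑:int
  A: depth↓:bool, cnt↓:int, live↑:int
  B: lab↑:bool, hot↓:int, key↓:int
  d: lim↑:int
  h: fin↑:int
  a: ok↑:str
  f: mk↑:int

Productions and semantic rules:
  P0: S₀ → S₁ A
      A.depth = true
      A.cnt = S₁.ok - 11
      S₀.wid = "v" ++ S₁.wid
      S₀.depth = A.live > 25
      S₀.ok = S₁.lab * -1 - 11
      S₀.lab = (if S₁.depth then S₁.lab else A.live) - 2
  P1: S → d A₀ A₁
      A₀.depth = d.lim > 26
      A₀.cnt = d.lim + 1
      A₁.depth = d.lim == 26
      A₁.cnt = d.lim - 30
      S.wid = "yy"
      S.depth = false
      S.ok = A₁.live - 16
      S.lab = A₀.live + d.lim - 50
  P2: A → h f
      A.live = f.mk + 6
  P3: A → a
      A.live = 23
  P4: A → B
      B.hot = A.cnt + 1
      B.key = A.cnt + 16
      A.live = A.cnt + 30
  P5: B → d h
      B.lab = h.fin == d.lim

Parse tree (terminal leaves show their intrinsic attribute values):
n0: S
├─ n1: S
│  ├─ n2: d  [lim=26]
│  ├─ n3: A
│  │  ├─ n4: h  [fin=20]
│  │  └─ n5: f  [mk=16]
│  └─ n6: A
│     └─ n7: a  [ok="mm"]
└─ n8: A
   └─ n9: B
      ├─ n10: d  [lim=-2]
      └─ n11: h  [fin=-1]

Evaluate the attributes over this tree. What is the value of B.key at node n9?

12

1. n2.lim = 26  [terminal]
2. n3.depth = false  [d.lim > 26]
3. n3.cnt = 27  [d.lim + 1]
4. n4.fin = 20  [terminal]
5. n5.mk = 16  [terminal]
6. n3.live = 22  [f.mk + 6]
7. n6.depth = true  [d.lim == 26]
8. n6.cnt = -4  [d.lim - 30]
9. n7.ok = "mm"  [terminal]
10. n6.live = 23  [23]
11. n1.wid = "yy"  ["yy"]
12. n1.depth = false  [false]
13. n1.ok = 7  [A₁.live - 16]
14. n1.lab = -2  [A₀.live + d.lim - 50]
15. n8.depth = true  [true]
16. n8.cnt = -4  [S₁.ok - 11]
17. n9.hot = -3  [A.cnt + 1]
18. n9.key = 12  [A.cnt + 16]
19. n10.lim = -2  [terminal]
20. n11.fin = -1  [terminal]
21. n9.lab = false  [h.fin == d.lim]
22. n8.live = 26  [A.cnt + 30]
23. n0.wid = "vyy"  ["v" ++ S₁.wid]
24. n0.depth = true  [A.live > 25]
25. n0.ok = -9  [S₁.lab * -1 - 11]
26. n0.lab = 24  [(if S₁.depth then S₁.lab else A.live) - 2]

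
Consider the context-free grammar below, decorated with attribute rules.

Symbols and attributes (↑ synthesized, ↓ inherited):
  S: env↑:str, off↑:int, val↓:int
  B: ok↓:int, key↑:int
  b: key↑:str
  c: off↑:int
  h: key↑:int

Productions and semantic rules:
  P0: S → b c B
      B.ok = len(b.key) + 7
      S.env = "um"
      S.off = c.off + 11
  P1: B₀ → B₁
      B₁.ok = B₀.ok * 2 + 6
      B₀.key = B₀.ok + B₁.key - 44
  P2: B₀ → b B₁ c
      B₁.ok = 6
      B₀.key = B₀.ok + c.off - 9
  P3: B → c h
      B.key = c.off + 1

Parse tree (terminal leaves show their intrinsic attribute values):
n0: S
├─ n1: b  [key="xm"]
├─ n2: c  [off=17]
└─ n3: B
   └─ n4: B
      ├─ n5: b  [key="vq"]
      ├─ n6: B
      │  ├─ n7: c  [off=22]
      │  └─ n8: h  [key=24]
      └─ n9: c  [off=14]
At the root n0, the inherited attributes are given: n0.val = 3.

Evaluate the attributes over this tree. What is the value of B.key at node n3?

1. n0.val = 3  [given at root]
2. n1.key = "xm"  [terminal]
3. n2.off = 17  [terminal]
4. n3.ok = 9  [len(b.key) + 7]
5. n4.ok = 24  [B₀.ok * 2 + 6]
6. n5.key = "vq"  [terminal]
7. n6.ok = 6  [6]
8. n7.off = 22  [terminal]
9. n8.key = 24  [terminal]
10. n6.key = 23  [c.off + 1]
11. n9.off = 14  [terminal]
12. n4.key = 29  [B₀.ok + c.off - 9]
13. n3.key = -6  [B₀.ok + B₁.key - 44]
14. n0.env = "um"  ["um"]
15. n0.off = 28  [c.off + 11]

-6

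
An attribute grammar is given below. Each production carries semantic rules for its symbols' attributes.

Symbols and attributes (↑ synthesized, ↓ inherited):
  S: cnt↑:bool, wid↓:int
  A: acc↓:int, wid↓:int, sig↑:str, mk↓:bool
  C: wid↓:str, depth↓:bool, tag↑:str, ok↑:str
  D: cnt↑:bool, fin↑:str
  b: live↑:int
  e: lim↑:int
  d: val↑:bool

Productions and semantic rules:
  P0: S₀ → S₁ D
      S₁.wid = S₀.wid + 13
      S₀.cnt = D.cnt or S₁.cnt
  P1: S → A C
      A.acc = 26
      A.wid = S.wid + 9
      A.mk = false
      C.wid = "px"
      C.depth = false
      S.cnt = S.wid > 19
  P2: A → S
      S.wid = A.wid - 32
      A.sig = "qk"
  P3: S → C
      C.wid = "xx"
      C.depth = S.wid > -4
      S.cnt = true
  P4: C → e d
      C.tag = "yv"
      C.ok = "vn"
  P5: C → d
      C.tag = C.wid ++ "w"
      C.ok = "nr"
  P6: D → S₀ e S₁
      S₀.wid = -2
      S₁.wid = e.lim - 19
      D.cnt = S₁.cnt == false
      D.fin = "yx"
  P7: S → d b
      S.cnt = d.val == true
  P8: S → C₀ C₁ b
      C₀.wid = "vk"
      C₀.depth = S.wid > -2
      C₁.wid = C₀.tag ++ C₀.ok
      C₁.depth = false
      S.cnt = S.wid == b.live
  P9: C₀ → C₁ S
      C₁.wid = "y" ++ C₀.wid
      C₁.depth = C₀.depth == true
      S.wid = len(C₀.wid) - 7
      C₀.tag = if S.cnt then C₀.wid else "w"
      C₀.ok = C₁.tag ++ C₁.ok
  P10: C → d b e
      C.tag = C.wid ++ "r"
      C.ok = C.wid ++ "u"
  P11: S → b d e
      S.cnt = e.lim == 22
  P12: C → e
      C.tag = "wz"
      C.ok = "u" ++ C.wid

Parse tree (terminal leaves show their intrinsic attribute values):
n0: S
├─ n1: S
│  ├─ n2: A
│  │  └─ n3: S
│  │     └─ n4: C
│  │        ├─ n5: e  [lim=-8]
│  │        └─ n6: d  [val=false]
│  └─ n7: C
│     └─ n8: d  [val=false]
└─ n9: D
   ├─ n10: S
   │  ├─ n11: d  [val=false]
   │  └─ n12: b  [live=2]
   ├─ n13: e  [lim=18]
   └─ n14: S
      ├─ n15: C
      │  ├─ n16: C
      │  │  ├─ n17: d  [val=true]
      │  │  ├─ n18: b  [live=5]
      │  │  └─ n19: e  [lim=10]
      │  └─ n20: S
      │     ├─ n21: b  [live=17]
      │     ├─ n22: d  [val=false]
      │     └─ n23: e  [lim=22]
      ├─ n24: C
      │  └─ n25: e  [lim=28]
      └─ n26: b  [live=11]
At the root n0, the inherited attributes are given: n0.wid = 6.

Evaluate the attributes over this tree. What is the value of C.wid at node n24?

"vkyvkryvku"

1. n0.wid = 6  [given at root]
2. n1.wid = 19  [S₀.wid + 13]
3. n2.acc = 26  [26]
4. n2.wid = 28  [S.wid + 9]
5. n2.mk = false  [false]
6. n3.wid = -4  [A.wid - 32]
7. n4.wid = "xx"  ["xx"]
8. n4.depth = false  [S.wid > -4]
9. n5.lim = -8  [terminal]
10. n6.val = false  [terminal]
11. n4.tag = "yv"  ["yv"]
12. n4.ok = "vn"  ["vn"]
13. n3.cnt = true  [true]
14. n2.sig = "qk"  ["qk"]
15. n7.wid = "px"  ["px"]
16. n7.depth = false  [false]
17. n8.val = false  [terminal]
18. n7.tag = "pxw"  [C.wid ++ "w"]
19. n7.ok = "nr"  ["nr"]
20. n1.cnt = false  [S.wid > 19]
21. n10.wid = -2  [-2]
22. n11.val = false  [terminal]
23. n12.live = 2  [terminal]
24. n10.cnt = false  [d.val == true]
25. n13.lim = 18  [terminal]
26. n14.wid = -1  [e.lim - 19]
27. n15.wid = "vk"  ["vk"]
28. n15.depth = true  [S.wid > -2]
29. n16.wid = "yvk"  ["y" ++ C₀.wid]
30. n16.depth = true  [C₀.depth == true]
31. n17.val = true  [terminal]
32. n18.live = 5  [terminal]
33. n19.lim = 10  [terminal]
34. n16.tag = "yvkr"  [C.wid ++ "r"]
35. n16.ok = "yvku"  [C.wid ++ "u"]
36. n20.wid = -5  [len(C₀.wid) - 7]
37. n21.live = 17  [terminal]
38. n22.val = false  [terminal]
39. n23.lim = 22  [terminal]
40. n20.cnt = true  [e.lim == 22]
41. n15.tag = "vk"  [if S.cnt then C₀.wid else "w"]
42. n15.ok = "yvkryvku"  [C₁.tag ++ C₁.ok]
43. n24.wid = "vkyvkryvku"  [C₀.tag ++ C₀.ok]
44. n24.depth = false  [false]
45. n25.lim = 28  [terminal]
46. n24.tag = "wz"  ["wz"]
47. n24.ok = "uvkyvkryvku"  ["u" ++ C.wid]
48. n26.live = 11  [terminal]
49. n14.cnt = false  [S.wid == b.live]
50. n9.cnt = true  [S₁.cnt == false]
51. n9.fin = "yx"  ["yx"]
52. n0.cnt = true  [D.cnt or S₁.cnt]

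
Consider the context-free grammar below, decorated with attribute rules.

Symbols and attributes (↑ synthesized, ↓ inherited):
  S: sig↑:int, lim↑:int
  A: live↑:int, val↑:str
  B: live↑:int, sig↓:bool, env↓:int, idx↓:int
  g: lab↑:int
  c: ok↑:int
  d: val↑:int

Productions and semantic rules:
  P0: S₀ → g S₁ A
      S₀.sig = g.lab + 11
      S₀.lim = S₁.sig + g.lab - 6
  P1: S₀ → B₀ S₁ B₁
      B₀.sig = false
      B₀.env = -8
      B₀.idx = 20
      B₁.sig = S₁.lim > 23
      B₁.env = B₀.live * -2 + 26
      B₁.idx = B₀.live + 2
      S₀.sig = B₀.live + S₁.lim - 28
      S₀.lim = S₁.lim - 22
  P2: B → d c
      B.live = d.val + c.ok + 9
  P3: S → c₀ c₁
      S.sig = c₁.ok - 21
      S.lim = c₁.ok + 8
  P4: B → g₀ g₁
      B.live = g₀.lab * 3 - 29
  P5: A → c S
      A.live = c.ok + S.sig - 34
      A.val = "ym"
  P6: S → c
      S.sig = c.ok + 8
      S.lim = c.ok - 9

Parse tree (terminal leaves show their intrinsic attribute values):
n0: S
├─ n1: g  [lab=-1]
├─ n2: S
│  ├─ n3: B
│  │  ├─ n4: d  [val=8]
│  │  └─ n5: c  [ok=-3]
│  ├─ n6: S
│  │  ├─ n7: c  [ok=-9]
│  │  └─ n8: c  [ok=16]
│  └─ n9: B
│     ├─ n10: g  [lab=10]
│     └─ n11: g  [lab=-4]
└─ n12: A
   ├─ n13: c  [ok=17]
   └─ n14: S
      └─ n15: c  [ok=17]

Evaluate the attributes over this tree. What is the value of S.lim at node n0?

1. n1.lab = -1  [terminal]
2. n3.sig = false  [false]
3. n3.env = -8  [-8]
4. n3.idx = 20  [20]
5. n4.val = 8  [terminal]
6. n5.ok = -3  [terminal]
7. n3.live = 14  [d.val + c.ok + 9]
8. n7.ok = -9  [terminal]
9. n8.ok = 16  [terminal]
10. n6.sig = -5  [c₁.ok - 21]
11. n6.lim = 24  [c₁.ok + 8]
12. n9.sig = true  [S₁.lim > 23]
13. n9.env = -2  [B₀.live * -2 + 26]
14. n9.idx = 16  [B₀.live + 2]
15. n10.lab = 10  [terminal]
16. n11.lab = -4  [terminal]
17. n9.live = 1  [g₀.lab * 3 - 29]
18. n2.sig = 10  [B₀.live + S₁.lim - 28]
19. n2.lim = 2  [S₁.lim - 22]
20. n13.ok = 17  [terminal]
21. n15.ok = 17  [terminal]
22. n14.sig = 25  [c.ok + 8]
23. n14.lim = 8  [c.ok - 9]
24. n12.live = 8  [c.ok + S.sig - 34]
25. n12.val = "ym"  ["ym"]
26. n0.sig = 10  [g.lab + 11]
27. n0.lim = 3  [S₁.sig + g.lab - 6]

3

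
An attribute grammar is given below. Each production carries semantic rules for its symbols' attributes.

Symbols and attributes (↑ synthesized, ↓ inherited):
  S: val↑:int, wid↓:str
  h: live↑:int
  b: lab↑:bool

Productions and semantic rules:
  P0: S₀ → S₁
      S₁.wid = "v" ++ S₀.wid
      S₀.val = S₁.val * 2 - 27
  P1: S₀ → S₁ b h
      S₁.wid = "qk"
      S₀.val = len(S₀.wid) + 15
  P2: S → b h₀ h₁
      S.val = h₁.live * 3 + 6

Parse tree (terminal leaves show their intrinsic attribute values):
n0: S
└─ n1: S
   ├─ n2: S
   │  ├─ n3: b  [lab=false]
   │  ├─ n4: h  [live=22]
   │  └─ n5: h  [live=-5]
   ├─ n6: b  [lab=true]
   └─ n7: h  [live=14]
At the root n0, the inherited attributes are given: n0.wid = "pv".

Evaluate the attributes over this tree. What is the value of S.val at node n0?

9

1. n0.wid = "pv"  [given at root]
2. n1.wid = "vpv"  ["v" ++ S₀.wid]
3. n2.wid = "qk"  ["qk"]
4. n3.lab = false  [terminal]
5. n4.live = 22  [terminal]
6. n5.live = -5  [terminal]
7. n2.val = -9  [h₁.live * 3 + 6]
8. n6.lab = true  [terminal]
9. n7.live = 14  [terminal]
10. n1.val = 18  [len(S₀.wid) + 15]
11. n0.val = 9  [S₁.val * 2 - 27]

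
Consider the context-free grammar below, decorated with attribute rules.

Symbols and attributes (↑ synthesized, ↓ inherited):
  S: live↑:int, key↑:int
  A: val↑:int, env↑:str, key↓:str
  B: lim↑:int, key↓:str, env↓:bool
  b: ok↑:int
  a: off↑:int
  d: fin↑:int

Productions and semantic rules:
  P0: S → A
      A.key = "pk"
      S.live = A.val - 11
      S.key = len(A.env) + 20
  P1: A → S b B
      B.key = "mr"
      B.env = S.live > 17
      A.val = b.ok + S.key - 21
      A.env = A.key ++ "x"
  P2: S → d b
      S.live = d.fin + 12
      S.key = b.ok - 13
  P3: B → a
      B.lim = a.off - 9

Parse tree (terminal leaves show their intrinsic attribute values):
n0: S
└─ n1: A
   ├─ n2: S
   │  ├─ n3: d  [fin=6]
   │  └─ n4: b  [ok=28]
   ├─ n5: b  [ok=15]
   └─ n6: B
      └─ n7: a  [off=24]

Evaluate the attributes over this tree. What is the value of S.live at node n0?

-2

1. n1.key = "pk"  ["pk"]
2. n3.fin = 6  [terminal]
3. n4.ok = 28  [terminal]
4. n2.live = 18  [d.fin + 12]
5. n2.key = 15  [b.ok - 13]
6. n5.ok = 15  [terminal]
7. n6.key = "mr"  ["mr"]
8. n6.env = true  [S.live > 17]
9. n7.off = 24  [terminal]
10. n6.lim = 15  [a.off - 9]
11. n1.val = 9  [b.ok + S.key - 21]
12. n1.env = "pkx"  [A.key ++ "x"]
13. n0.live = -2  [A.val - 11]
14. n0.key = 23  [len(A.env) + 20]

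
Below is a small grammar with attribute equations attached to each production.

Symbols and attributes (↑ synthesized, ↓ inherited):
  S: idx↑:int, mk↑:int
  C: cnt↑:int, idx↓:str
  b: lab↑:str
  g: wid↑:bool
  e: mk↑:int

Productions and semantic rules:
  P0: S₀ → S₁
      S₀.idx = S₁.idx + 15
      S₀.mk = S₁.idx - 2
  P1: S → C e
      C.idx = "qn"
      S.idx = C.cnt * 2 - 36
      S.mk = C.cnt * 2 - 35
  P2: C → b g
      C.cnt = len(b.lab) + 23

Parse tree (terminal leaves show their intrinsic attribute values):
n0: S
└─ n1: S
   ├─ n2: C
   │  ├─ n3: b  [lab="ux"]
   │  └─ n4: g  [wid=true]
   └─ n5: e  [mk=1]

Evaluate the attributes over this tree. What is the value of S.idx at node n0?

1. n2.idx = "qn"  ["qn"]
2. n3.lab = "ux"  [terminal]
3. n4.wid = true  [terminal]
4. n2.cnt = 25  [len(b.lab) + 23]
5. n5.mk = 1  [terminal]
6. n1.idx = 14  [C.cnt * 2 - 36]
7. n1.mk = 15  [C.cnt * 2 - 35]
8. n0.idx = 29  [S₁.idx + 15]
9. n0.mk = 12  [S₁.idx - 2]

29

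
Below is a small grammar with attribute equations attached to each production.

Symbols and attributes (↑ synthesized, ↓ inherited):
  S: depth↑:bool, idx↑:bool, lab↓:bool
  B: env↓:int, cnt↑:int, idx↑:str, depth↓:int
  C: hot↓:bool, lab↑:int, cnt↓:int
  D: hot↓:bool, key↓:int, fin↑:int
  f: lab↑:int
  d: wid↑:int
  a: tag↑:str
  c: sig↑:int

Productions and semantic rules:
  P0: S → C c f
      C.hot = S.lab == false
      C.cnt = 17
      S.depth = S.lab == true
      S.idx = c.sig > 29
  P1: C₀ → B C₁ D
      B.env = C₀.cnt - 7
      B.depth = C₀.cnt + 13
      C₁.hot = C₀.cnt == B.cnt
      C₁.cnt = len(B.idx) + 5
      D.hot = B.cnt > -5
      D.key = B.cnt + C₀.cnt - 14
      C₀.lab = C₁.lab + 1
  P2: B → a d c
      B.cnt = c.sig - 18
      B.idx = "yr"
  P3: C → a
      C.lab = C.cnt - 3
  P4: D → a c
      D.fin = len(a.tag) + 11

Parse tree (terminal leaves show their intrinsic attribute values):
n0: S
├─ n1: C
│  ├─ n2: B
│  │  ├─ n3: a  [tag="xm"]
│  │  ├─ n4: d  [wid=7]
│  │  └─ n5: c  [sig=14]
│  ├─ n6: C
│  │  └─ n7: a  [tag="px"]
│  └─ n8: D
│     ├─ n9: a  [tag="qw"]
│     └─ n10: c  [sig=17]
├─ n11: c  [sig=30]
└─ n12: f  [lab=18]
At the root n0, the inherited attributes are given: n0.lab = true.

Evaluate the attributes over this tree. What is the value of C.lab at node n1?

1. n0.lab = true  [given at root]
2. n1.hot = false  [S.lab == false]
3. n1.cnt = 17  [17]
4. n2.env = 10  [C₀.cnt - 7]
5. n2.depth = 30  [C₀.cnt + 13]
6. n3.tag = "xm"  [terminal]
7. n4.wid = 7  [terminal]
8. n5.sig = 14  [terminal]
9. n2.cnt = -4  [c.sig - 18]
10. n2.idx = "yr"  ["yr"]
11. n6.hot = false  [C₀.cnt == B.cnt]
12. n6.cnt = 7  [len(B.idx) + 5]
13. n7.tag = "px"  [terminal]
14. n6.lab = 4  [C.cnt - 3]
15. n8.hot = true  [B.cnt > -5]
16. n8.key = -1  [B.cnt + C₀.cnt - 14]
17. n9.tag = "qw"  [terminal]
18. n10.sig = 17  [terminal]
19. n8.fin = 13  [len(a.tag) + 11]
20. n1.lab = 5  [C₁.lab + 1]
21. n11.sig = 30  [terminal]
22. n12.lab = 18  [terminal]
23. n0.depth = true  [S.lab == true]
24. n0.idx = true  [c.sig > 29]

5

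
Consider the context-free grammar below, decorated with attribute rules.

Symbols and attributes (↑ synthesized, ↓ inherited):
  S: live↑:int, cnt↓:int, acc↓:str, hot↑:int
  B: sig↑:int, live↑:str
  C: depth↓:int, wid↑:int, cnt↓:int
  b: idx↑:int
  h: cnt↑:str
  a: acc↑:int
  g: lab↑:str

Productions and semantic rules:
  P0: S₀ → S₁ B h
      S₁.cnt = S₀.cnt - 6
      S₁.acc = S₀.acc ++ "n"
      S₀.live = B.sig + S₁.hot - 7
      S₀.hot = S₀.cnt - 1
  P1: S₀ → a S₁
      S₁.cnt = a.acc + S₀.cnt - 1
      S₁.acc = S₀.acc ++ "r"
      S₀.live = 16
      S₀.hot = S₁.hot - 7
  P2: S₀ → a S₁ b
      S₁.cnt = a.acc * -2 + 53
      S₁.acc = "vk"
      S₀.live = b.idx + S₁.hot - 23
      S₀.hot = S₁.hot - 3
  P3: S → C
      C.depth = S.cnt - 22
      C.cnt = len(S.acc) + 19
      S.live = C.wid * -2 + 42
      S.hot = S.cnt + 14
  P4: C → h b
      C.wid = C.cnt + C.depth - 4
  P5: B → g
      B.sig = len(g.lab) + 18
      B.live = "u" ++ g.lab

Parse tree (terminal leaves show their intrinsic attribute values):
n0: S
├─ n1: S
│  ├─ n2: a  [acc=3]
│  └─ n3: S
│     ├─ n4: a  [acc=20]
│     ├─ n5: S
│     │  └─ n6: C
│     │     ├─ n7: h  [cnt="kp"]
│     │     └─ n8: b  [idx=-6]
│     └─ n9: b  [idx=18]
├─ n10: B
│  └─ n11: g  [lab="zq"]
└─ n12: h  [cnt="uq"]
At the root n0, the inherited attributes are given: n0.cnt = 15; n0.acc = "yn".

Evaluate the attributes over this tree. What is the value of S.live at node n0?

1. n0.cnt = 15  [given at root]
2. n0.acc = "yn"  [given at root]
3. n1.cnt = 9  [S₀.cnt - 6]
4. n1.acc = "ynn"  [S₀.acc ++ "n"]
5. n2.acc = 3  [terminal]
6. n3.cnt = 11  [a.acc + S₀.cnt - 1]
7. n3.acc = "ynnr"  [S₀.acc ++ "r"]
8. n4.acc = 20  [terminal]
9. n5.cnt = 13  [a.acc * -2 + 53]
10. n5.acc = "vk"  ["vk"]
11. n6.depth = -9  [S.cnt - 22]
12. n6.cnt = 21  [len(S.acc) + 19]
13. n7.cnt = "kp"  [terminal]
14. n8.idx = -6  [terminal]
15. n6.wid = 8  [C.cnt + C.depth - 4]
16. n5.live = 26  [C.wid * -2 + 42]
17. n5.hot = 27  [S.cnt + 14]
18. n9.idx = 18  [terminal]
19. n3.live = 22  [b.idx + S₁.hot - 23]
20. n3.hot = 24  [S₁.hot - 3]
21. n1.live = 16  [16]
22. n1.hot = 17  [S₁.hot - 7]
23. n11.lab = "zq"  [terminal]
24. n10.sig = 20  [len(g.lab) + 18]
25. n10.live = "uzq"  ["u" ++ g.lab]
26. n12.cnt = "uq"  [terminal]
27. n0.live = 30  [B.sig + S₁.hot - 7]
28. n0.hot = 14  [S₀.cnt - 1]

30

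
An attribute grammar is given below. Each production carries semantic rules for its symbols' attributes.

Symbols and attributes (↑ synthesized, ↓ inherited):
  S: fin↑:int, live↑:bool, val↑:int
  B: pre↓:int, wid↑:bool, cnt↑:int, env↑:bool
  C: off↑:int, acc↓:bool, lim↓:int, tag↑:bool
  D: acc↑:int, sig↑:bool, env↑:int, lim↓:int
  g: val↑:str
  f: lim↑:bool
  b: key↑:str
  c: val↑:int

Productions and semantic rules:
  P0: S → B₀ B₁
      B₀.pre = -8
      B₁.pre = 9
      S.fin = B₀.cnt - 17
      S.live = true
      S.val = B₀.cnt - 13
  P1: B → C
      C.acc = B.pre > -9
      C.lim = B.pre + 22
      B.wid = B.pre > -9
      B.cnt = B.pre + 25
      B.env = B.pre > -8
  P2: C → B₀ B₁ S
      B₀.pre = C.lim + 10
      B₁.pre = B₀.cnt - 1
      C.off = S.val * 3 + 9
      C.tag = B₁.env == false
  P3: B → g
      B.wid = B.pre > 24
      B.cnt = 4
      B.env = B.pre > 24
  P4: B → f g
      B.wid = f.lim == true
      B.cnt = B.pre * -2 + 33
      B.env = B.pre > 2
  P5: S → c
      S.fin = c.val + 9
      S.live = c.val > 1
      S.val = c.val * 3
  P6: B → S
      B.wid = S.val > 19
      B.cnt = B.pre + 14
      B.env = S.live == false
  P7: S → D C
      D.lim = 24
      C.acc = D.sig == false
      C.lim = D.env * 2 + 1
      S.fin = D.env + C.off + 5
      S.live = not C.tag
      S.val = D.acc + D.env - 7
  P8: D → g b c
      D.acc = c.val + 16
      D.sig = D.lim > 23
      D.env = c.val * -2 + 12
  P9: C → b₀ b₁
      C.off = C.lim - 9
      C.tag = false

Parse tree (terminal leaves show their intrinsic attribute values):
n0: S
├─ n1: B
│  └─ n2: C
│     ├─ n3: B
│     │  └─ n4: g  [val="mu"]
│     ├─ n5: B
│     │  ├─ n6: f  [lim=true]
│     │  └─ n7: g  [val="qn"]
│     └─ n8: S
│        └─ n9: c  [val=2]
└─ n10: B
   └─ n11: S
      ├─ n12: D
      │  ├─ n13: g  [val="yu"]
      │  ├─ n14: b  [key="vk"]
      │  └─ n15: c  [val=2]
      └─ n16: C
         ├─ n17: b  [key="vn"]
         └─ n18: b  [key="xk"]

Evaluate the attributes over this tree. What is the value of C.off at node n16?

8

1. n1.pre = -8  [-8]
2. n2.acc = true  [B.pre > -9]
3. n2.lim = 14  [B.pre + 22]
4. n3.pre = 24  [C.lim + 10]
5. n4.val = "mu"  [terminal]
6. n3.wid = false  [B.pre > 24]
7. n3.cnt = 4  [4]
8. n3.env = false  [B.pre > 24]
9. n5.pre = 3  [B₀.cnt - 1]
10. n6.lim = true  [terminal]
11. n7.val = "qn"  [terminal]
12. n5.wid = true  [f.lim == true]
13. n5.cnt = 27  [B.pre * -2 + 33]
14. n5.env = true  [B.pre > 2]
15. n9.val = 2  [terminal]
16. n8.fin = 11  [c.val + 9]
17. n8.live = true  [c.val > 1]
18. n8.val = 6  [c.val * 3]
19. n2.off = 27  [S.val * 3 + 9]
20. n2.tag = false  [B₁.env == false]
21. n1.wid = true  [B.pre > -9]
22. n1.cnt = 17  [B.pre + 25]
23. n1.env = false  [B.pre > -8]
24. n10.pre = 9  [9]
25. n12.lim = 24  [24]
26. n13.val = "yu"  [terminal]
27. n14.key = "vk"  [terminal]
28. n15.val = 2  [terminal]
29. n12.acc = 18  [c.val + 16]
30. n12.sig = true  [D.lim > 23]
31. n12.env = 8  [c.val * -2 + 12]
32. n16.acc = false  [D.sig == false]
33. n16.lim = 17  [D.env * 2 + 1]
34. n17.key = "vn"  [terminal]
35. n18.key = "xk"  [terminal]
36. n16.off = 8  [C.lim - 9]
37. n16.tag = false  [false]
38. n11.fin = 21  [D.env + C.off + 5]
39. n11.live = true  [not C.tag]
40. n11.val = 19  [D.acc + D.env - 7]
41. n10.wid = false  [S.val > 19]
42. n10.cnt = 23  [B.pre + 14]
43. n10.env = false  [S.live == false]
44. n0.fin = 0  [B₀.cnt - 17]
45. n0.live = true  [true]
46. n0.val = 4  [B₀.cnt - 13]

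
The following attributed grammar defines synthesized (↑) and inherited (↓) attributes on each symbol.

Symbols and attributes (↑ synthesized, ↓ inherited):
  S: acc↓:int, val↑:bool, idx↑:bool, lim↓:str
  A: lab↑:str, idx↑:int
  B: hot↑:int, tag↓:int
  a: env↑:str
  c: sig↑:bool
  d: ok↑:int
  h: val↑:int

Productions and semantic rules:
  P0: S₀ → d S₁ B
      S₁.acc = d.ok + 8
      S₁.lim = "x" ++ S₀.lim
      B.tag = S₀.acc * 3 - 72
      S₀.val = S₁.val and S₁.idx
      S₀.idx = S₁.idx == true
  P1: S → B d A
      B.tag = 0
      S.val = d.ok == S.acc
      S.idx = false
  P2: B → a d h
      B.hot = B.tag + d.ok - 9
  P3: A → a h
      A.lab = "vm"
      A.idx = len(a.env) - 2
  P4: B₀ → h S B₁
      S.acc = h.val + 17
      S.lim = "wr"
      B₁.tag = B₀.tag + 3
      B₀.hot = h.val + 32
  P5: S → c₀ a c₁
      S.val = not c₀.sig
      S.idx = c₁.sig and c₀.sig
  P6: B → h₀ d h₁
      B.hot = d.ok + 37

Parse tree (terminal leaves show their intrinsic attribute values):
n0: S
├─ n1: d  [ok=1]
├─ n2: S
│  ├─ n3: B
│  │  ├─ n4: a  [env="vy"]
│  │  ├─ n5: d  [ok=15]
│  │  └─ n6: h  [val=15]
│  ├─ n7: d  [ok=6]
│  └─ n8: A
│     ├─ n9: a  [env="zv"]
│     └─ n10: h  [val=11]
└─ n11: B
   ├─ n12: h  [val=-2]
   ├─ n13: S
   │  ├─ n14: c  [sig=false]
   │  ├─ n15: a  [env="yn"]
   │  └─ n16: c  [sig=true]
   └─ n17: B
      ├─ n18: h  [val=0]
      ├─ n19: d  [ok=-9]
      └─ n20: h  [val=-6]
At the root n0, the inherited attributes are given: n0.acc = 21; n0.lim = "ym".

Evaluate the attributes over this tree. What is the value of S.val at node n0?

1. n0.acc = 21  [given at root]
2. n0.lim = "ym"  [given at root]
3. n1.ok = 1  [terminal]
4. n2.acc = 9  [d.ok + 8]
5. n2.lim = "xym"  ["x" ++ S₀.lim]
6. n3.tag = 0  [0]
7. n4.env = "vy"  [terminal]
8. n5.ok = 15  [terminal]
9. n6.val = 15  [terminal]
10. n3.hot = 6  [B.tag + d.ok - 9]
11. n7.ok = 6  [terminal]
12. n9.env = "zv"  [terminal]
13. n10.val = 11  [terminal]
14. n8.lab = "vm"  ["vm"]
15. n8.idx = 0  [len(a.env) - 2]
16. n2.val = false  [d.ok == S.acc]
17. n2.idx = false  [false]
18. n11.tag = -9  [S₀.acc * 3 - 72]
19. n12.val = -2  [terminal]
20. n13.acc = 15  [h.val + 17]
21. n13.lim = "wr"  ["wr"]
22. n14.sig = false  [terminal]
23. n15.env = "yn"  [terminal]
24. n16.sig = true  [terminal]
25. n13.val = true  [not c₀.sig]
26. n13.idx = false  [c₁.sig and c₀.sig]
27. n17.tag = -6  [B₀.tag + 3]
28. n18.val = 0  [terminal]
29. n19.ok = -9  [terminal]
30. n20.val = -6  [terminal]
31. n17.hot = 28  [d.ok + 37]
32. n11.hot = 30  [h.val + 32]
33. n0.val = false  [S₁.val and S₁.idx]
34. n0.idx = false  [S₁.idx == true]

false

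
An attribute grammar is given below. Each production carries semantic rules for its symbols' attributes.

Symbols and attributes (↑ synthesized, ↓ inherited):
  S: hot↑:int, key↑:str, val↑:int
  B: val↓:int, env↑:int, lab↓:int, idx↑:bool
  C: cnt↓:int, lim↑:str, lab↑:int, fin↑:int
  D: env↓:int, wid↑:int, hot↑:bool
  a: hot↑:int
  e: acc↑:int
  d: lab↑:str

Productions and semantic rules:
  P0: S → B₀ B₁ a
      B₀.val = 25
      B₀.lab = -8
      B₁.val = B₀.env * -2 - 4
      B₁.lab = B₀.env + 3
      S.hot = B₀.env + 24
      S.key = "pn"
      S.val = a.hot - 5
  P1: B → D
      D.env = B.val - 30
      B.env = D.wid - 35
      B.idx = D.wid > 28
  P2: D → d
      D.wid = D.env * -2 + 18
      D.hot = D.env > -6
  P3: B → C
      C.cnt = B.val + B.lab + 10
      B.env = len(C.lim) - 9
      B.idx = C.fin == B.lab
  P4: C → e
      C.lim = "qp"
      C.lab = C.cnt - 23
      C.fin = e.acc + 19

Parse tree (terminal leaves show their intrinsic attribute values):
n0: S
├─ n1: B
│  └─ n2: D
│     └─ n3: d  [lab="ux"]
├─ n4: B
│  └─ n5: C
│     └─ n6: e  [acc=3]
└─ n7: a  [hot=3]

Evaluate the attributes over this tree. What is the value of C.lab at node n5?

-7

1. n1.val = 25  [25]
2. n1.lab = -8  [-8]
3. n2.env = -5  [B.val - 30]
4. n3.lab = "ux"  [terminal]
5. n2.wid = 28  [D.env * -2 + 18]
6. n2.hot = true  [D.env > -6]
7. n1.env = -7  [D.wid - 35]
8. n1.idx = false  [D.wid > 28]
9. n4.val = 10  [B₀.env * -2 - 4]
10. n4.lab = -4  [B₀.env + 3]
11. n5.cnt = 16  [B.val + B.lab + 10]
12. n6.acc = 3  [terminal]
13. n5.lim = "qp"  ["qp"]
14. n5.lab = -7  [C.cnt - 23]
15. n5.fin = 22  [e.acc + 19]
16. n4.env = -7  [len(C.lim) - 9]
17. n4.idx = false  [C.fin == B.lab]
18. n7.hot = 3  [terminal]
19. n0.hot = 17  [B₀.env + 24]
20. n0.key = "pn"  ["pn"]
21. n0.val = -2  [a.hot - 5]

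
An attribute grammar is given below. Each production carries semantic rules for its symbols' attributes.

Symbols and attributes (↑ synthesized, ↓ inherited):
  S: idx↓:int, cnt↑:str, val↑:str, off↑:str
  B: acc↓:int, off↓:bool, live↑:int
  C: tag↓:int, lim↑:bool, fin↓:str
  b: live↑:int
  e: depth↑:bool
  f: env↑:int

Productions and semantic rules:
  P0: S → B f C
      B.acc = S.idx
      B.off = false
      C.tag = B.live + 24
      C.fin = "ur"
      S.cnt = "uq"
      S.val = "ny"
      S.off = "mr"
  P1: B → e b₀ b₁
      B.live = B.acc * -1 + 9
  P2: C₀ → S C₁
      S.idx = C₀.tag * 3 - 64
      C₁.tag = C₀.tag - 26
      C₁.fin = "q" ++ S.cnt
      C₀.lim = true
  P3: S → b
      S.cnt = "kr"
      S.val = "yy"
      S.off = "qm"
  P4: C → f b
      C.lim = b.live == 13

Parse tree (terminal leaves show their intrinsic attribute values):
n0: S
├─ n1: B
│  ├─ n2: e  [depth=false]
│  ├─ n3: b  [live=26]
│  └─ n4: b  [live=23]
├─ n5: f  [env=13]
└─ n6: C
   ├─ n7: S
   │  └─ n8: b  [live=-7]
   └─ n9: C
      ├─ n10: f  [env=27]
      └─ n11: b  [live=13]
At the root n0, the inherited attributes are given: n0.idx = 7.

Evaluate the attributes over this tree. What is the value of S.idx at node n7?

1. n0.idx = 7  [given at root]
2. n1.acc = 7  [S.idx]
3. n1.off = false  [false]
4. n2.depth = false  [terminal]
5. n3.live = 26  [terminal]
6. n4.live = 23  [terminal]
7. n1.live = 2  [B.acc * -1 + 9]
8. n5.env = 13  [terminal]
9. n6.tag = 26  [B.live + 24]
10. n6.fin = "ur"  ["ur"]
11. n7.idx = 14  [C₀.tag * 3 - 64]
12. n8.live = -7  [terminal]
13. n7.cnt = "kr"  ["kr"]
14. n7.val = "yy"  ["yy"]
15. n7.off = "qm"  ["qm"]
16. n9.tag = 0  [C₀.tag - 26]
17. n9.fin = "qkr"  ["q" ++ S.cnt]
18. n10.env = 27  [terminal]
19. n11.live = 13  [terminal]
20. n9.lim = true  [b.live == 13]
21. n6.lim = true  [true]
22. n0.cnt = "uq"  ["uq"]
23. n0.val = "ny"  ["ny"]
24. n0.off = "mr"  ["mr"]

14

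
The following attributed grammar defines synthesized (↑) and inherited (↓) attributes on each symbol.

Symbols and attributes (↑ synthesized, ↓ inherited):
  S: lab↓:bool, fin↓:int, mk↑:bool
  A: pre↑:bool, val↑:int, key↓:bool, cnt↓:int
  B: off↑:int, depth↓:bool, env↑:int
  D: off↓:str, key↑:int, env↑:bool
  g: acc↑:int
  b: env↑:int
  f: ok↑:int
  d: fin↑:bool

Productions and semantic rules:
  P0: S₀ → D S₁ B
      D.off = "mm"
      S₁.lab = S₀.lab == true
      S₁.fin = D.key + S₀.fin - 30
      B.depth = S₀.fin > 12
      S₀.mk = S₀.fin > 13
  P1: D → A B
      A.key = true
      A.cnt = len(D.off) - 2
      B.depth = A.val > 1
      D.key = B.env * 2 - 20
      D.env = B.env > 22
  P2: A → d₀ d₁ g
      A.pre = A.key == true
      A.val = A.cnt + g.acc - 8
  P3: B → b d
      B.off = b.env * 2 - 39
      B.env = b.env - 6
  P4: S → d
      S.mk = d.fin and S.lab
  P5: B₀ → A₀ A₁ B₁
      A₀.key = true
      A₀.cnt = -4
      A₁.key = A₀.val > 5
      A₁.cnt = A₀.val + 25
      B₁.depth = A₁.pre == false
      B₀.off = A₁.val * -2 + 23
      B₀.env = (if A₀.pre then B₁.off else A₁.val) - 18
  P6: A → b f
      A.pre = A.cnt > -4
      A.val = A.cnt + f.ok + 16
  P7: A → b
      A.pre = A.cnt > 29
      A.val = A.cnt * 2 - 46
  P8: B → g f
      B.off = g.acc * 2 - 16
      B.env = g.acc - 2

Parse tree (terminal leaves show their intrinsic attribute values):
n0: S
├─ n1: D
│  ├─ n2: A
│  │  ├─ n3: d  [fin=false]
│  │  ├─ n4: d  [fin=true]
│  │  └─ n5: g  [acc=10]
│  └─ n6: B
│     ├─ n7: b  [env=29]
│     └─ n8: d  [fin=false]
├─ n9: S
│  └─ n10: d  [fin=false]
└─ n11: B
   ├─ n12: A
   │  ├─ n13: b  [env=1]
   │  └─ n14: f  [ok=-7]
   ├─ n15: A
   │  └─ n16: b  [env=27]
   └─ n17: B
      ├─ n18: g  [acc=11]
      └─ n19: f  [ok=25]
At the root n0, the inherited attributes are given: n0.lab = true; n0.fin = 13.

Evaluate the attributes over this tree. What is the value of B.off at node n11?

-5

1. n0.lab = true  [given at root]
2. n0.fin = 13  [given at root]
3. n1.off = "mm"  ["mm"]
4. n2.key = true  [true]
5. n2.cnt = 0  [len(D.off) - 2]
6. n3.fin = false  [terminal]
7. n4.fin = true  [terminal]
8. n5.acc = 10  [terminal]
9. n2.pre = true  [A.key == true]
10. n2.val = 2  [A.cnt + g.acc - 8]
11. n6.depth = true  [A.val > 1]
12. n7.env = 29  [terminal]
13. n8.fin = false  [terminal]
14. n6.off = 19  [b.env * 2 - 39]
15. n6.env = 23  [b.env - 6]
16. n1.key = 26  [B.env * 2 - 20]
17. n1.env = true  [B.env > 22]
18. n9.lab = true  [S₀.lab == true]
19. n9.fin = 9  [D.key + S₀.fin - 30]
20. n10.fin = false  [terminal]
21. n9.mk = false  [d.fin and S.lab]
22. n11.depth = true  [S₀.fin > 12]
23. n12.key = true  [true]
24. n12.cnt = -4  [-4]
25. n13.env = 1  [terminal]
26. n14.ok = -7  [terminal]
27. n12.pre = false  [A.cnt > -4]
28. n12.val = 5  [A.cnt + f.ok + 16]
29. n15.key = false  [A₀.val > 5]
30. n15.cnt = 30  [A₀.val + 25]
31. n16.env = 27  [terminal]
32. n15.pre = true  [A.cnt > 29]
33. n15.val = 14  [A.cnt * 2 - 46]
34. n17.depth = false  [A₁.pre == false]
35. n18.acc = 11  [terminal]
36. n19.ok = 25  [terminal]
37. n17.off = 6  [g.acc * 2 - 16]
38. n17.env = 9  [g.acc - 2]
39. n11.off = -5  [A₁.val * -2 + 23]
40. n11.env = -4  [(if A₀.pre then B₁.off else A₁.val) - 18]
41. n0.mk = false  [S₀.fin > 13]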